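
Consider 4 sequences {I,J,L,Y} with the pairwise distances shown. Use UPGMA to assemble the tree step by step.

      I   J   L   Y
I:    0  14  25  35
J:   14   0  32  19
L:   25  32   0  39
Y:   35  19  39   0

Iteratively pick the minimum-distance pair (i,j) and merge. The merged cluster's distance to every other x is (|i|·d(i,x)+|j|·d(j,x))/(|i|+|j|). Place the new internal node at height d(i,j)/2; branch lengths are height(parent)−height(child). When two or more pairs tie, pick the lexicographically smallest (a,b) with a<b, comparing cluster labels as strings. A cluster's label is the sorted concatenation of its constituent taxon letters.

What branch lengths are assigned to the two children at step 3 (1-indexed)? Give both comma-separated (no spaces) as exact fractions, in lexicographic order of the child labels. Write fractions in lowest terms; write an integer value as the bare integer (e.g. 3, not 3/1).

1. join I+J (d=14) ⇒ IJ; edges |I|=7, |J|=7
  updated: d(IJ,L)=57/2, d(IJ,Y)=27
2. join IJ+Y (d=27) ⇒ IJY; edges |IJ|=13/2, |Y|=27/2
  updated: d(IJY,L)=32
3. join IJY+L (d=32) ⇒ IJLY; edges |IJY|=5/2, |L|=16
final tree: (((I:7,J:7):13/2,Y:27/2):5/2,L:16)
total length: 105/2

5/2,16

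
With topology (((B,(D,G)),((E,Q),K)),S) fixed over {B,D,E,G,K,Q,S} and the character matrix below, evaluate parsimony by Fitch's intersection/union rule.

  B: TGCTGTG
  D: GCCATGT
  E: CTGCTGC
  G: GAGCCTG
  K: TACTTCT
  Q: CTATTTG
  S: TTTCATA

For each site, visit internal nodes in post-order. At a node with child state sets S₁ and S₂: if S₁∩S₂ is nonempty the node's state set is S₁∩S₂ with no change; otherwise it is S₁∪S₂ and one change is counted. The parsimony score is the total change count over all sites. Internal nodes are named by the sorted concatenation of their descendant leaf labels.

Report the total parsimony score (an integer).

DG@0: {G} ∩ {G} = {G} (intersection, +0)
BDG@0: {T} ∪ {G} = {G,T} (union, +1)
EQ@0: {C} ∩ {C} = {C} (intersection, +0)
EKQ@0: {C} ∪ {T} = {C,T} (union, +1)
BDEGKQ@0: {G,T} ∩ {C,T} = {T} (intersection, +0)
BDEGKQS@0: {T} ∩ {T} = {T} (intersection, +0)
DG@1: {C} ∪ {A} = {A,C} (union, +1)
BDG@1: {G} ∪ {A,C} = {A,C,G} (union, +1)
EQ@1: {T} ∩ {T} = {T} (intersection, +0)
EKQ@1: {T} ∪ {A} = {A,T} (union, +1)
BDEGKQ@1: {A,C,G} ∩ {A,T} = {A} (intersection, +0)
BDEGKQS@1: {A} ∪ {T} = {A,T} (union, +1)
DG@2: {C} ∪ {G} = {C,G} (union, +1)
BDG@2: {C} ∩ {C,G} = {C} (intersection, +0)
EQ@2: {G} ∪ {A} = {A,G} (union, +1)
EKQ@2: {A,G} ∪ {C} = {A,C,G} (union, +1)
BDEGKQ@2: {C} ∩ {A,C,G} = {C} (intersection, +0)
BDEGKQS@2: {C} ∪ {T} = {C,T} (union, +1)
DG@3: {A} ∪ {C} = {A,C} (union, +1)
BDG@3: {T} ∪ {A,C} = {A,C,T} (union, +1)
EQ@3: {C} ∪ {T} = {C,T} (union, +1)
EKQ@3: {C,T} ∩ {T} = {T} (intersection, +0)
BDEGKQ@3: {A,C,T} ∩ {T} = {T} (intersection, +0)
BDEGKQS@3: {T} ∪ {C} = {C,T} (union, +1)
DG@4: {T} ∪ {C} = {C,T} (union, +1)
BDG@4: {G} ∪ {C,T} = {C,G,T} (union, +1)
EQ@4: {T} ∩ {T} = {T} (intersection, +0)
EKQ@4: {T} ∩ {T} = {T} (intersection, +0)
BDEGKQ@4: {C,G,T} ∩ {T} = {T} (intersection, +0)
BDEGKQS@4: {T} ∪ {A} = {A,T} (union, +1)
DG@5: {G} ∪ {T} = {G,T} (union, +1)
BDG@5: {T} ∩ {G,T} = {T} (intersection, +0)
EQ@5: {G} ∪ {T} = {G,T} (union, +1)
EKQ@5: {G,T} ∪ {C} = {C,G,T} (union, +1)
BDEGKQ@5: {T} ∩ {C,G,T} = {T} (intersection, +0)
BDEGKQS@5: {T} ∩ {T} = {T} (intersection, +0)
DG@6: {T} ∪ {G} = {G,T} (union, +1)
BDG@6: {G} ∩ {G,T} = {G} (intersection, +0)
EQ@6: {C} ∪ {G} = {C,G} (union, +1)
EKQ@6: {C,G} ∪ {T} = {C,G,T} (union, +1)
BDEGKQ@6: {G} ∩ {C,G,T} = {G} (intersection, +0)
BDEGKQS@6: {G} ∪ {A} = {A,G} (union, +1)
per-site changes: [2, 4, 4, 4, 3, 3, 4]; total = 24

24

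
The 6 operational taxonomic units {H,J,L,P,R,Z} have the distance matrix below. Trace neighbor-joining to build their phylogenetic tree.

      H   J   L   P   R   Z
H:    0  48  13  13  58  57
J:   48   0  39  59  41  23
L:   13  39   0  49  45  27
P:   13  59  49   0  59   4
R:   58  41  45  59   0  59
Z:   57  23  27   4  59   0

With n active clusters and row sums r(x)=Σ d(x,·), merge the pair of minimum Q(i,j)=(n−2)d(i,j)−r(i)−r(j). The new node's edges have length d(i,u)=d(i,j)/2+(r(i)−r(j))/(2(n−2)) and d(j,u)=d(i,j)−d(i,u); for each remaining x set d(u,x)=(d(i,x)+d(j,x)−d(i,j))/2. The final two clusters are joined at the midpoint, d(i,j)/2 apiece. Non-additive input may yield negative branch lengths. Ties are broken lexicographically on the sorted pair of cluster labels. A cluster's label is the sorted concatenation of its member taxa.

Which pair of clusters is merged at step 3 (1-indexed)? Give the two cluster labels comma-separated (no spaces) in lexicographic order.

HL,PZ

iteration 1: select P,Z (d=4, Q=-338); attach at lengths (15/4, 1/4); label the merged cluster PZ
  updated: d(H,PZ)=33, d(J,PZ)=39, d(L,PZ)=36, d(PZ,R)=57
iteration 2: select H,L (d=13, Q=-246); attach at lengths (29/3, 10/3); label the merged cluster HL
  updated: d(HL,J)=37, d(HL,PZ)=28, d(HL,R)=45
iteration 3: select HL,PZ (d=28, Q=-178); attach at lengths (21/2, 35/2); label the merged cluster HLPZ
  updated: d(HLPZ,J)=24, d(HLPZ,R)=37
iteration 4: select HLPZ,J (d=24, Q=-102); attach at lengths (10, 14); label the merged cluster HJLPZ
  updated: d(HJLPZ,R)=27
iteration 5: select HJLPZ,R (d=27); attach at lengths (27/2, 27/2); label the merged cluster HJLPRZ
final tree: ((((H:29/3,L:10/3):21/2,(P:15/4,Z:1/4):35/2):10,J:14):27/2,R:27/2)
total length: 96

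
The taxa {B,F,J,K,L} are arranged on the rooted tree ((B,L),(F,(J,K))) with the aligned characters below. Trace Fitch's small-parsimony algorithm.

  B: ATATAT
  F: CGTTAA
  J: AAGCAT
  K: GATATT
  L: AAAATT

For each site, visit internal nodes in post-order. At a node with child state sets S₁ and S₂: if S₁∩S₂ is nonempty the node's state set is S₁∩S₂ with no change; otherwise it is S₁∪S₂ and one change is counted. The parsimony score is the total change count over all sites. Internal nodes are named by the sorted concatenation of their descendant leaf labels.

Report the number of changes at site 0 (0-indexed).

[col 0] BL: children B:{A}, L:{A} ∩→ {A}; cost 0
[col 0] JK: children J:{A}, K:{G} ∪→ {A,G}; cost 1
[col 0] FJK: children F:{C}, JK:{A,G} ∪→ {A,C,G}; cost 1
[col 0] BFJKL: children BL:{A}, FJK:{A,C,G} ∩→ {A}; cost 0
[col 1] BL: children B:{T}, L:{A} ∪→ {A,T}; cost 1
[col 1] JK: children J:{A}, K:{A} ∩→ {A}; cost 0
[col 1] FJK: children F:{G}, JK:{A} ∪→ {A,G}; cost 1
[col 1] BFJKL: children BL:{A,T}, FJK:{A,G} ∩→ {A}; cost 0
[col 2] BL: children B:{A}, L:{A} ∩→ {A}; cost 0
[col 2] JK: children J:{G}, K:{T} ∪→ {G,T}; cost 1
[col 2] FJK: children F:{T}, JK:{G,T} ∩→ {T}; cost 0
[col 2] BFJKL: children BL:{A}, FJK:{T} ∪→ {A,T}; cost 1
[col 3] BL: children B:{T}, L:{A} ∪→ {A,T}; cost 1
[col 3] JK: children J:{C}, K:{A} ∪→ {A,C}; cost 1
[col 3] FJK: children F:{T}, JK:{A,C} ∪→ {A,C,T}; cost 1
[col 3] BFJKL: children BL:{A,T}, FJK:{A,C,T} ∩→ {A,T}; cost 0
[col 4] BL: children B:{A}, L:{T} ∪→ {A,T}; cost 1
[col 4] JK: children J:{A}, K:{T} ∪→ {A,T}; cost 1
[col 4] FJK: children F:{A}, JK:{A,T} ∩→ {A}; cost 0
[col 4] BFJKL: children BL:{A,T}, FJK:{A} ∩→ {A}; cost 0
[col 5] BL: children B:{T}, L:{T} ∩→ {T}; cost 0
[col 5] JK: children J:{T}, K:{T} ∩→ {T}; cost 0
[col 5] FJK: children F:{A}, JK:{T} ∪→ {A,T}; cost 1
[col 5] BFJKL: children BL:{T}, FJK:{A,T} ∩→ {T}; cost 0
per-site changes: [2, 2, 2, 3, 2, 1]; total = 12

2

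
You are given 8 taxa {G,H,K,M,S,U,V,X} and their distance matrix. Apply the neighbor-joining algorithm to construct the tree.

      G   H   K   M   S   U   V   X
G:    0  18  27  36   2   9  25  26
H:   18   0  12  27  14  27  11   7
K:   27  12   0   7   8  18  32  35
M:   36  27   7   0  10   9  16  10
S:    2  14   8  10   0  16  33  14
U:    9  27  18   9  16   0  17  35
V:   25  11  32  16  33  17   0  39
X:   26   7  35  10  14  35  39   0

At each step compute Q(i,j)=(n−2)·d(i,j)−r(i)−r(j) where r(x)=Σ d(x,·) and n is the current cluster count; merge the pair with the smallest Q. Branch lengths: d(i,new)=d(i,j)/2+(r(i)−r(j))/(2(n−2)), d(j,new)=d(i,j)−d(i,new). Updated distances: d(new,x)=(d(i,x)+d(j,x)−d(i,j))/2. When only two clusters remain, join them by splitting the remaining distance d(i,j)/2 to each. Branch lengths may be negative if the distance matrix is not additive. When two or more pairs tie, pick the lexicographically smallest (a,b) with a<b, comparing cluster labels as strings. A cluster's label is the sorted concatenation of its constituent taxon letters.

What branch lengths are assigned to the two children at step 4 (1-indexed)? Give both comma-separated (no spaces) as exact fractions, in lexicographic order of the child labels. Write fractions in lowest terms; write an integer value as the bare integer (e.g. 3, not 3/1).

61/8,-5/8

step 1: merge (H,X) at d=7, Q=-240; branch lengths H→-2/3, X→23/3; new cluster HX
  updated: d(G,HX)=37/2, d(HX,K)=20, d(HX,M)=15, d(HX,S)=21/2, d(HX,U)=55/2, d(HX,V)=43/2
step 2: merge (G,S) at d=2, Q=-187; branch lengths G→24/5, S→-14/5; new cluster GS
  updated: d(GS,HX)=27/2, d(GS,K)=33/2, d(GS,M)=22, d(GS,U)=23/2, d(GS,V)=28
step 3: merge (GS,HX) at d=27/2, Q=-135; branch lengths GS→6, HX→15/2; new cluster GHSX
  updated: d(GHSX,K)=23/2, d(GHSX,M)=47/4, d(GHSX,U)=51/4, d(GHSX,V)=18
step 4: merge (K,M) at d=7, Q=-365/4; branch lengths K→61/8, M→-5/8; new cluster KM
  updated: d(GHSX,KM)=65/8, d(KM,U)=10, d(KM,V)=41/2
step 5: merge (GHSX,KM) at d=65/8, Q=-245/4; branch lengths GHSX→33/8, KM→4; new cluster GHKMSX
  updated: d(GHKMSX,U)=117/16, d(GHKMSX,V)=243/16
step 6: merge (GHKMSX,U) at d=117/16, Q=-79/2; branch lengths GHKMSX→11/4, U→73/16; new cluster GHKMSUX
  updated: d(GHKMSUX,V)=199/16
step 7: merge (GHKMSUX,V) at d=199/16; branch lengths GHKMSUX→199/32, V→199/32; new cluster GHKMSUVX
final tree: (((((G:24/5,S:-14/5):6,(H:-2/3,X:23/3):15/2):33/8,(K:61/8,M:-5/8):4):11/4,U:73/16):199/32,V:199/32)
total length: 459/8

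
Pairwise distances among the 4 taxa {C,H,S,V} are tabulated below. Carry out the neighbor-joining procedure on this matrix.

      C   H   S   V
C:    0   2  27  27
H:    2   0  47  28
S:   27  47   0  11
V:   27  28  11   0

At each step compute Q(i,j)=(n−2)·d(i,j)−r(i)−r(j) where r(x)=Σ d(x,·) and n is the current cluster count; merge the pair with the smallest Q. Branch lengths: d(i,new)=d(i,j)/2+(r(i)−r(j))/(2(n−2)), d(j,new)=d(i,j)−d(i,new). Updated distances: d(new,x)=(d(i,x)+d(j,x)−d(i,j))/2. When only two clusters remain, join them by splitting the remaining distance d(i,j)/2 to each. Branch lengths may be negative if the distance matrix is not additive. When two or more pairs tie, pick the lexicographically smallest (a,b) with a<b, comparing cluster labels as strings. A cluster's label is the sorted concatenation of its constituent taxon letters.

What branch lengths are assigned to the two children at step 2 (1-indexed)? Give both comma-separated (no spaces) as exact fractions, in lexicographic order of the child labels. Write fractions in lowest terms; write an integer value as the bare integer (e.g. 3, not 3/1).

iteration 1: select C,H (d=2, Q=-129); attach at lengths (-17/4, 25/4); label the merged cluster CH
  updated: d(CH,S)=36, d(CH,V)=53/2
iteration 2: select CH,S (d=36, Q=-147/2); attach at lengths (103/4, 41/4); label the merged cluster CHS
  updated: d(CHS,V)=3/4
iteration 3: select CHS,V (d=3/4); attach at lengths (3/8, 3/8); label the merged cluster CHSV
final tree: (((C:-17/4,H:25/4):103/4,S:41/4):3/8,V:3/8)
total length: 155/4

103/4,41/4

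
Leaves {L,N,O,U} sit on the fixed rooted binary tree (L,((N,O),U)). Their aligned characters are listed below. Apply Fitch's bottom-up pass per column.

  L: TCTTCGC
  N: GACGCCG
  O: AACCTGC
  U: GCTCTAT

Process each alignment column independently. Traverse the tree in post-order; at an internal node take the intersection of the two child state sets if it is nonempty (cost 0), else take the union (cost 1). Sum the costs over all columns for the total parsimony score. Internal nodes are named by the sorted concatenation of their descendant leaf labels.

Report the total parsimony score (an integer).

site 0, node NO: N={G} ∪ O={A} → {A,G} (+1)
site 0, node NOU: NO={A,G} ∩ U={G} → {G} (+0)
site 0, node LNOU: L={T} ∪ NOU={G} → {G,T} (+1)
site 1, node NO: N={A} ∩ O={A} → {A} (+0)
site 1, node NOU: NO={A} ∪ U={C} → {A,C} (+1)
site 1, node LNOU: L={C} ∩ NOU={A,C} → {C} (+0)
site 2, node NO: N={C} ∩ O={C} → {C} (+0)
site 2, node NOU: NO={C} ∪ U={T} → {C,T} (+1)
site 2, node LNOU: L={T} ∩ NOU={C,T} → {T} (+0)
site 3, node NO: N={G} ∪ O={C} → {C,G} (+1)
site 3, node NOU: NO={C,G} ∩ U={C} → {C} (+0)
site 3, node LNOU: L={T} ∪ NOU={C} → {C,T} (+1)
site 4, node NO: N={C} ∪ O={T} → {C,T} (+1)
site 4, node NOU: NO={C,T} ∩ U={T} → {T} (+0)
site 4, node LNOU: L={C} ∪ NOU={T} → {C,T} (+1)
site 5, node NO: N={C} ∪ O={G} → {C,G} (+1)
site 5, node NOU: NO={C,G} ∪ U={A} → {A,C,G} (+1)
site 5, node LNOU: L={G} ∩ NOU={A,C,G} → {G} (+0)
site 6, node NO: N={G} ∪ O={C} → {C,G} (+1)
site 6, node NOU: NO={C,G} ∪ U={T} → {C,G,T} (+1)
site 6, node LNOU: L={C} ∩ NOU={C,G,T} → {C} (+0)
per-site changes: [2, 1, 1, 2, 2, 2, 2]; total = 12

12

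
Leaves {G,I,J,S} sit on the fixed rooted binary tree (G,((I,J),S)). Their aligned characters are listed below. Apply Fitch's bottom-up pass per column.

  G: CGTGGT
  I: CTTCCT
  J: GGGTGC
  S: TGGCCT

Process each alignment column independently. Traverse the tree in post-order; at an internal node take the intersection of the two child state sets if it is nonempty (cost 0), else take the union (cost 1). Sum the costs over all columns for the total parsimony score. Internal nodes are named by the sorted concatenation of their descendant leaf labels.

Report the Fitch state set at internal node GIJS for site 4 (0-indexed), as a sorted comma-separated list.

C,G

site 0, node IJ: I={C} ∪ J={G} → {C,G} (+1)
site 0, node IJS: IJ={C,G} ∪ S={T} → {C,G,T} (+1)
site 0, node GIJS: G={C} ∩ IJS={C,G,T} → {C} (+0)
site 1, node IJ: I={T} ∪ J={G} → {G,T} (+1)
site 1, node IJS: IJ={G,T} ∩ S={G} → {G} (+0)
site 1, node GIJS: G={G} ∩ IJS={G} → {G} (+0)
site 2, node IJ: I={T} ∪ J={G} → {G,T} (+1)
site 2, node IJS: IJ={G,T} ∩ S={G} → {G} (+0)
site 2, node GIJS: G={T} ∪ IJS={G} → {G,T} (+1)
site 3, node IJ: I={C} ∪ J={T} → {C,T} (+1)
site 3, node IJS: IJ={C,T} ∩ S={C} → {C} (+0)
site 3, node GIJS: G={G} ∪ IJS={C} → {C,G} (+1)
site 4, node IJ: I={C} ∪ J={G} → {C,G} (+1)
site 4, node IJS: IJ={C,G} ∩ S={C} → {C} (+0)
site 4, node GIJS: G={G} ∪ IJS={C} → {C,G} (+1)
site 5, node IJ: I={T} ∪ J={C} → {C,T} (+1)
site 5, node IJS: IJ={C,T} ∩ S={T} → {T} (+0)
site 5, node GIJS: G={T} ∩ IJS={T} → {T} (+0)
per-site changes: [2, 1, 2, 2, 2, 1]; total = 10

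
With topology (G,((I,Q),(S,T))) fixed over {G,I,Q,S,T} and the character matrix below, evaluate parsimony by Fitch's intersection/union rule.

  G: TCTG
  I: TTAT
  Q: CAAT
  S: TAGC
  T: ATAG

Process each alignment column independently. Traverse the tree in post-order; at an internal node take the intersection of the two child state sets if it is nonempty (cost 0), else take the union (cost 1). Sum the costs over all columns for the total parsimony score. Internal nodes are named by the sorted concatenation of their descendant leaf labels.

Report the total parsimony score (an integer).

9

[col 0] IQ: children I:{T}, Q:{C} ∪→ {C,T}; cost 1
[col 0] ST: children S:{T}, T:{A} ∪→ {A,T}; cost 1
[col 0] IQST: children IQ:{C,T}, ST:{A,T} ∩→ {T}; cost 0
[col 0] GIQST: children G:{T}, IQST:{T} ∩→ {T}; cost 0
[col 1] IQ: children I:{T}, Q:{A} ∪→ {A,T}; cost 1
[col 1] ST: children S:{A}, T:{T} ∪→ {A,T}; cost 1
[col 1] IQST: children IQ:{A,T}, ST:{A,T} ∩→ {A,T}; cost 0
[col 1] GIQST: children G:{C}, IQST:{A,T} ∪→ {A,C,T}; cost 1
[col 2] IQ: children I:{A}, Q:{A} ∩→ {A}; cost 0
[col 2] ST: children S:{G}, T:{A} ∪→ {A,G}; cost 1
[col 2] IQST: children IQ:{A}, ST:{A,G} ∩→ {A}; cost 0
[col 2] GIQST: children G:{T}, IQST:{A} ∪→ {A,T}; cost 1
[col 3] IQ: children I:{T}, Q:{T} ∩→ {T}; cost 0
[col 3] ST: children S:{C}, T:{G} ∪→ {C,G}; cost 1
[col 3] IQST: children IQ:{T}, ST:{C,G} ∪→ {C,G,T}; cost 1
[col 3] GIQST: children G:{G}, IQST:{C,G,T} ∩→ {G}; cost 0
per-site changes: [2, 3, 2, 2]; total = 9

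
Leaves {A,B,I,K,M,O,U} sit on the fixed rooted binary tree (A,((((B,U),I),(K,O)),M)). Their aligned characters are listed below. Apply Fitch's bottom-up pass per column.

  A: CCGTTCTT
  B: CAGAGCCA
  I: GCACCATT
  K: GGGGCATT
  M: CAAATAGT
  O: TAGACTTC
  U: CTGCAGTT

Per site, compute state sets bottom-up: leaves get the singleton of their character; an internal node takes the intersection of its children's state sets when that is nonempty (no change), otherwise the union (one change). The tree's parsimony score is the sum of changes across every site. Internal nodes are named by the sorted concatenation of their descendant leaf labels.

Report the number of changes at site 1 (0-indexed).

4

[col 0] BU: children B:{C}, U:{C} ∩→ {C}; cost 0
[col 0] BIU: children BU:{C}, I:{G} ∪→ {C,G}; cost 1
[col 0] KO: children K:{G}, O:{T} ∪→ {G,T}; cost 1
[col 0] BIKOU: children BIU:{C,G}, KO:{G,T} ∩→ {G}; cost 0
[col 0] BIKMOU: children BIKOU:{G}, M:{C} ∪→ {C,G}; cost 1
[col 0] ABIKMOU: children A:{C}, BIKMOU:{C,G} ∩→ {C}; cost 0
[col 1] BU: children B:{A}, U:{T} ∪→ {A,T}; cost 1
[col 1] BIU: children BU:{A,T}, I:{C} ∪→ {A,C,T}; cost 1
[col 1] KO: children K:{G}, O:{A} ∪→ {A,G}; cost 1
[col 1] BIKOU: children BIU:{A,C,T}, KO:{A,G} ∩→ {A}; cost 0
[col 1] BIKMOU: children BIKOU:{A}, M:{A} ∩→ {A}; cost 0
[col 1] ABIKMOU: children A:{C}, BIKMOU:{A} ∪→ {A,C}; cost 1
[col 2] BU: children B:{G}, U:{G} ∩→ {G}; cost 0
[col 2] BIU: children BU:{G}, I:{A} ∪→ {A,G}; cost 1
[col 2] KO: children K:{G}, O:{G} ∩→ {G}; cost 0
[col 2] BIKOU: children BIU:{A,G}, KO:{G} ∩→ {G}; cost 0
[col 2] BIKMOU: children BIKOU:{G}, M:{A} ∪→ {A,G}; cost 1
[col 2] ABIKMOU: children A:{G}, BIKMOU:{A,G} ∩→ {G}; cost 0
[col 3] BU: children B:{A}, U:{C} ∪→ {A,C}; cost 1
[col 3] BIU: children BU:{A,C}, I:{C} ∩→ {C}; cost 0
[col 3] KO: children K:{G}, O:{A} ∪→ {A,G}; cost 1
[col 3] BIKOU: children BIU:{C}, KO:{A,G} ∪→ {A,C,G}; cost 1
[col 3] BIKMOU: children BIKOU:{A,C,G}, M:{A} ∩→ {A}; cost 0
[col 3] ABIKMOU: children A:{T}, BIKMOU:{A} ∪→ {A,T}; cost 1
[col 4] BU: children B:{G}, U:{A} ∪→ {A,G}; cost 1
[col 4] BIU: children BU:{A,G}, I:{C} ∪→ {A,C,G}; cost 1
[col 4] KO: children K:{C}, O:{C} ∩→ {C}; cost 0
[col 4] BIKOU: children BIU:{A,C,G}, KO:{C} ∩→ {C}; cost 0
[col 4] BIKMOU: children BIKOU:{C}, M:{T} ∪→ {C,T}; cost 1
[col 4] ABIKMOU: children A:{T}, BIKMOU:{C,T} ∩→ {T}; cost 0
[col 5] BU: children B:{C}, U:{G} ∪→ {C,G}; cost 1
[col 5] BIU: children BU:{C,G}, I:{A} ∪→ {A,C,G}; cost 1
[col 5] KO: children K:{A}, O:{T} ∪→ {A,T}; cost 1
[col 5] BIKOU: children BIU:{A,C,G}, KO:{A,T} ∩→ {A}; cost 0
[col 5] BIKMOU: children BIKOU:{A}, M:{A} ∩→ {A}; cost 0
[col 5] ABIKMOU: children A:{C}, BIKMOU:{A} ∪→ {A,C}; cost 1
[col 6] BU: children B:{C}, U:{T} ∪→ {C,T}; cost 1
[col 6] BIU: children BU:{C,T}, I:{T} ∩→ {T}; cost 0
[col 6] KO: children K:{T}, O:{T} ∩→ {T}; cost 0
[col 6] BIKOU: children BIU:{T}, KO:{T} ∩→ {T}; cost 0
[col 6] BIKMOU: children BIKOU:{T}, M:{G} ∪→ {G,T}; cost 1
[col 6] ABIKMOU: children A:{T}, BIKMOU:{G,T} ∩→ {T}; cost 0
[col 7] BU: children B:{A}, U:{T} ∪→ {A,T}; cost 1
[col 7] BIU: children BU:{A,T}, I:{T} ∩→ {T}; cost 0
[col 7] KO: children K:{T}, O:{C} ∪→ {C,T}; cost 1
[col 7] BIKOU: children BIU:{T}, KO:{C,T} ∩→ {T}; cost 0
[col 7] BIKMOU: children BIKOU:{T}, M:{T} ∩→ {T}; cost 0
[col 7] ABIKMOU: children A:{T}, BIKMOU:{T} ∩→ {T}; cost 0
per-site changes: [3, 4, 2, 4, 3, 4, 2, 2]; total = 24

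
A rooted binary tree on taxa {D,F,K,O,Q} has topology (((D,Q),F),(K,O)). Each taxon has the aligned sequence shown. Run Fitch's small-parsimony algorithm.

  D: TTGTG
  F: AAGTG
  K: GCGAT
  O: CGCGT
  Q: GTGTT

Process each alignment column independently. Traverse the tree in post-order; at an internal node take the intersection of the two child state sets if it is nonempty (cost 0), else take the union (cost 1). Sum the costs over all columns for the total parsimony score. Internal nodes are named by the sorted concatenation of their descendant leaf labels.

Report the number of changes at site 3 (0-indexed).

2

DQ@0: {T} ∪ {G} = {G,T} (union, +1)
DFQ@0: {G,T} ∪ {A} = {A,G,T} (union, +1)
KO@0: {G} ∪ {C} = {C,G} (union, +1)
DFKOQ@0: {A,G,T} ∩ {C,G} = {G} (intersection, +0)
DQ@1: {T} ∩ {T} = {T} (intersection, +0)
DFQ@1: {T} ∪ {A} = {A,T} (union, +1)
KO@1: {C} ∪ {G} = {C,G} (union, +1)
DFKOQ@1: {A,T} ∪ {C,G} = {A,C,G,T} (union, +1)
DQ@2: {G} ∩ {G} = {G} (intersection, +0)
DFQ@2: {G} ∩ {G} = {G} (intersection, +0)
KO@2: {G} ∪ {C} = {C,G} (union, +1)
DFKOQ@2: {G} ∩ {C,G} = {G} (intersection, +0)
DQ@3: {T} ∩ {T} = {T} (intersection, +0)
DFQ@3: {T} ∩ {T} = {T} (intersection, +0)
KO@3: {A} ∪ {G} = {A,G} (union, +1)
DFKOQ@3: {T} ∪ {A,G} = {A,G,T} (union, +1)
DQ@4: {G} ∪ {T} = {G,T} (union, +1)
DFQ@4: {G,T} ∩ {G} = {G} (intersection, +0)
KO@4: {T} ∩ {T} = {T} (intersection, +0)
DFKOQ@4: {G} ∪ {T} = {G,T} (union, +1)
per-site changes: [3, 3, 1, 2, 2]; total = 11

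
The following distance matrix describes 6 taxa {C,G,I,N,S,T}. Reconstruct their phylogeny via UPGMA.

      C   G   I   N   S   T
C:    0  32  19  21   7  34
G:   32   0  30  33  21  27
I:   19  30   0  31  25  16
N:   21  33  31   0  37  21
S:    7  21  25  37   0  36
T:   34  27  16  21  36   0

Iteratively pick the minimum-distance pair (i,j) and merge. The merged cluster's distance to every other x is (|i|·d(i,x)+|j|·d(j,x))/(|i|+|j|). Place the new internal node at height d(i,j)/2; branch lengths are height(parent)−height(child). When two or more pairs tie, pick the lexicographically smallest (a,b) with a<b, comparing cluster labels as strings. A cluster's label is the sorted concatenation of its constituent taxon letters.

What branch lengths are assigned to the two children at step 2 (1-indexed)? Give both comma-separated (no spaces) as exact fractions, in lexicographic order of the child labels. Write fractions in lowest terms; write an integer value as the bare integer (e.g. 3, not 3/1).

8,8

step 1: merge (C,S) at d=7; branch lengths C→7/2, S→7/2; new cluster CS
  updated: d(CS,G)=53/2, d(CS,I)=22, d(CS,N)=29, d(CS,T)=35
step 2: merge (I,T) at d=16; branch lengths I→8, T→8; new cluster IT
  updated: d(CS,IT)=57/2, d(G,IT)=57/2, d(IT,N)=26
step 3: merge (IT,N) at d=26; branch lengths IT→5, N→13; new cluster INT
  updated: d(CS,INT)=86/3, d(G,INT)=30
step 4: merge (CS,G) at d=53/2; branch lengths CS→39/4, G→53/4; new cluster CGS
  updated: d(CGS,INT)=262/9
step 5: merge (CGS,INT) at d=262/9; branch lengths CGS→47/36, INT→14/9; new cluster CGINST
final tree: (((C:7/2,S:7/2):39/4,G:53/4):47/36,((I:8,T:8):5,N:13):14/9)
total length: 2407/36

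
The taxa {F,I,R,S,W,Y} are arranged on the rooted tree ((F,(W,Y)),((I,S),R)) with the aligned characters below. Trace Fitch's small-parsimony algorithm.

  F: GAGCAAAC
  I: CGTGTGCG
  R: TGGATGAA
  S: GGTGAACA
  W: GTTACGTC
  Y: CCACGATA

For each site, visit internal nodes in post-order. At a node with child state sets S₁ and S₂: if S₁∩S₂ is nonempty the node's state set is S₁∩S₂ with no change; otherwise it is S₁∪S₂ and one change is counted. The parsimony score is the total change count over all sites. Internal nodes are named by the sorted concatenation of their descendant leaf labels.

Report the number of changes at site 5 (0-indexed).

3

[col 0] WY: children W:{G}, Y:{C} ∪→ {C,G}; cost 1
[col 0] FWY: children F:{G}, WY:{C,G} ∩→ {G}; cost 0
[col 0] IS: children I:{C}, S:{G} ∪→ {C,G}; cost 1
[col 0] IRS: children IS:{C,G}, R:{T} ∪→ {C,G,T}; cost 1
[col 0] FIRSWY: children FWY:{G}, IRS:{C,G,T} ∩→ {G}; cost 0
[col 1] WY: children W:{T}, Y:{C} ∪→ {C,T}; cost 1
[col 1] FWY: children F:{A}, WY:{C,T} ∪→ {A,C,T}; cost 1
[col 1] IS: children I:{G}, S:{G} ∩→ {G}; cost 0
[col 1] IRS: children IS:{G}, R:{G} ∩→ {G}; cost 0
[col 1] FIRSWY: children FWY:{A,C,T}, IRS:{G} ∪→ {A,C,G,T}; cost 1
[col 2] WY: children W:{T}, Y:{A} ∪→ {A,T}; cost 1
[col 2] FWY: children F:{G}, WY:{A,T} ∪→ {A,G,T}; cost 1
[col 2] IS: children I:{T}, S:{T} ∩→ {T}; cost 0
[col 2] IRS: children IS:{T}, R:{G} ∪→ {G,T}; cost 1
[col 2] FIRSWY: children FWY:{A,G,T}, IRS:{G,T} ∩→ {G,T}; cost 0
[col 3] WY: children W:{A}, Y:{C} ∪→ {A,C}; cost 1
[col 3] FWY: children F:{C}, WY:{A,C} ∩→ {C}; cost 0
[col 3] IS: children I:{G}, S:{G} ∩→ {G}; cost 0
[col 3] IRS: children IS:{G}, R:{A} ∪→ {A,G}; cost 1
[col 3] FIRSWY: children FWY:{C}, IRS:{A,G} ∪→ {A,C,G}; cost 1
[col 4] WY: children W:{C}, Y:{G} ∪→ {C,G}; cost 1
[col 4] FWY: children F:{A}, WY:{C,G} ∪→ {A,C,G}; cost 1
[col 4] IS: children I:{T}, S:{A} ∪→ {A,T}; cost 1
[col 4] IRS: children IS:{A,T}, R:{T} ∩→ {T}; cost 0
[col 4] FIRSWY: children FWY:{A,C,G}, IRS:{T} ∪→ {A,C,G,T}; cost 1
[col 5] WY: children W:{G}, Y:{A} ∪→ {A,G}; cost 1
[col 5] FWY: children F:{A}, WY:{A,G} ∩→ {A}; cost 0
[col 5] IS: children I:{G}, S:{A} ∪→ {A,G}; cost 1
[col 5] IRS: children IS:{A,G}, R:{G} ∩→ {G}; cost 0
[col 5] FIRSWY: children FWY:{A}, IRS:{G} ∪→ {A,G}; cost 1
[col 6] WY: children W:{T}, Y:{T} ∩→ {T}; cost 0
[col 6] FWY: children F:{A}, WY:{T} ∪→ {A,T}; cost 1
[col 6] IS: children I:{C}, S:{C} ∩→ {C}; cost 0
[col 6] IRS: children IS:{C}, R:{A} ∪→ {A,C}; cost 1
[col 6] FIRSWY: children FWY:{A,T}, IRS:{A,C} ∩→ {A}; cost 0
[col 7] WY: children W:{C}, Y:{A} ∪→ {A,C}; cost 1
[col 7] FWY: children F:{C}, WY:{A,C} ∩→ {C}; cost 0
[col 7] IS: children I:{G}, S:{A} ∪→ {A,G}; cost 1
[col 7] IRS: children IS:{A,G}, R:{A} ∩→ {A}; cost 0
[col 7] FIRSWY: children FWY:{C}, IRS:{A} ∪→ {A,C}; cost 1
per-site changes: [3, 3, 3, 3, 4, 3, 2, 3]; total = 24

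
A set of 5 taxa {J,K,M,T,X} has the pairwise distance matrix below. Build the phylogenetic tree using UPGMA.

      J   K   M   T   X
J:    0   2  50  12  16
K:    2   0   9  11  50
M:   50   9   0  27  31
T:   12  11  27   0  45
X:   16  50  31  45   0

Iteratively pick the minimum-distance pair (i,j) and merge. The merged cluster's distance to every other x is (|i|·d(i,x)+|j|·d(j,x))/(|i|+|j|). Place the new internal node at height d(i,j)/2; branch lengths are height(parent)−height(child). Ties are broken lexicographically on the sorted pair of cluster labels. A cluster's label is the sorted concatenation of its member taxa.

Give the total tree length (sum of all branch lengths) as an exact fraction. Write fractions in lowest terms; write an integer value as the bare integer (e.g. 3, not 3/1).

679/12

1. join J+K (d=2) ⇒ JK; edges |J|=1, |K|=1
  updated: d(JK,M)=59/2, d(JK,T)=23/2, d(JK,X)=33
2. join JK+T (d=23/2) ⇒ JKT; edges |JK|=19/4, |T|=23/4
  updated: d(JKT,M)=86/3, d(JKT,X)=37
3. join JKT+M (d=86/3) ⇒ JKMT; edges |JKT|=103/12, |M|=43/3
  updated: d(JKMT,X)=71/2
4. join JKMT+X (d=71/2) ⇒ JKMTX; edges |JKMT|=41/12, |X|=71/4
final tree: ((((J:1,K:1):19/4,T:23/4):103/12,M:43/3):41/12,X:71/4)
total length: 679/12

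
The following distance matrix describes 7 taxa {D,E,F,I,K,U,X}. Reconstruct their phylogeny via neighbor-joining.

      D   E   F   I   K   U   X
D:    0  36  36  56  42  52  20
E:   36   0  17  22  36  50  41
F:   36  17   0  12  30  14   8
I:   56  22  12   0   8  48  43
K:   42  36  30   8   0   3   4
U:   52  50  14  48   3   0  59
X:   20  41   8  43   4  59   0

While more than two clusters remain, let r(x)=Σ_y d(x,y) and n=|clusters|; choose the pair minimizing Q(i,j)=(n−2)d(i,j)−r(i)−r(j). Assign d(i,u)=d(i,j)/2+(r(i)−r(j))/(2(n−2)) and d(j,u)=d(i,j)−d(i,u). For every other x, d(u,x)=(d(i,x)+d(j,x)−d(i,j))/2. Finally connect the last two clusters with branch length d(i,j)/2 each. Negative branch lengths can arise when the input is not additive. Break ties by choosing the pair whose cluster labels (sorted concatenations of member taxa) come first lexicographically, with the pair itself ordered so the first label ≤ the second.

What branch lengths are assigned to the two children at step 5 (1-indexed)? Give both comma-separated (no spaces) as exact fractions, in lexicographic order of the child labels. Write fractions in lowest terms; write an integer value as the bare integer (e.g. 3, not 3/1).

4,41/8

1. join K+U (d=3, Q=-334) ⇒ KU; edges |K|=-44/5, |U|=59/5
  updated: d(D,KU)=91/2, d(E,KU)=83/2, d(F,KU)=41/2, d(I,KU)=53/2, d(KU,X)=30
2. join D+X (d=20, Q=-511/2) ⇒ DX; edges |D|=263/16, |X|=57/16
  updated: d(DX,E)=57/2, d(DX,F)=12, d(DX,I)=79/2, d(DX,KU)=111/4
3. join E+I (d=22, Q=-143) ⇒ EI; edges |E|=25/2, |I|=19/2
  updated: d(DX,EI)=23, d(EI,F)=7/2, d(EI,KU)=23
4. join DX+KU (d=111/4, Q=-157/2) ⇒ DKUX; edges |DX|=47/4, |KU|=16
  updated: d(DKUX,EI)=73/8, d(DKUX,F)=19/8
5. join DKUX+EI (d=73/8, Q=-15) ⇒ DEIKUX; edges |DKUX|=4, |EI|=41/8
  updated: d(DEIKUX,F)=-13/8
6. join DEIKUX+F (d=-13/8) ⇒ DEFIKUX; edges |DEIKUX|=-13/16, |F|=-13/16
final tree: ((((D:263/16,X:57/16):47/4,(K:-44/5,U:59/5):16):4,(E:25/2,I:19/2):41/8):-13/16,F:-13/16)
total length: 321/4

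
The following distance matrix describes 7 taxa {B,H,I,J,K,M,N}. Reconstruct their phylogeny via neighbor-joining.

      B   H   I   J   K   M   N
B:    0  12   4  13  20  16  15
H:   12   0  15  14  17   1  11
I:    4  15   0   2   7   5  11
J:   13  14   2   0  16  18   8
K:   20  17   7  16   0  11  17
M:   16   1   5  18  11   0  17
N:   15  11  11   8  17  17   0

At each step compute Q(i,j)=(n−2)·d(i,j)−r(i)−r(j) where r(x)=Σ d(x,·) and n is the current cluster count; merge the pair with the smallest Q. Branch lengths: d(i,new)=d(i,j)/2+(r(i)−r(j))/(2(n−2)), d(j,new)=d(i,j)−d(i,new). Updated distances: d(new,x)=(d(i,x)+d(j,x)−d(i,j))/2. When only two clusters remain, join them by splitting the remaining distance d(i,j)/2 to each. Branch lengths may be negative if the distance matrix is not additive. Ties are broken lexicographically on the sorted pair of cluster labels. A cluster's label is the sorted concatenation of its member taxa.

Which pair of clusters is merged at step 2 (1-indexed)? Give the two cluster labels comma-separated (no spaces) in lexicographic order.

1. join H+M (d=1, Q=-133) ⇒ HM; edges |H|=7/10, |M|=3/10
  updated: d(B,HM)=27/2, d(HM,I)=19/2, d(HM,J)=31/2, d(HM,K)=27/2, d(HM,N)=27/2
2. join J+N (d=8, Q=-87) ⇒ JN; edges |J|=11/4, |N|=21/4
  updated: d(B,JN)=10, d(HM,JN)=21/2, d(I,JN)=5/2, d(JN,K)=25/2
3. join HM+K (d=27/2, Q=-119/2) ⇒ HKM; edges |HM|=23/4, |K|=31/4
  updated: d(B,HKM)=10, d(HKM,I)=3/2, d(HKM,JN)=19/4
4. join B+I (d=4, Q=-24) ⇒ BI; edges |B|=6, |I|=-2
  updated: d(BI,HKM)=15/4, d(BI,JN)=17/4
5. join BI+HKM (d=15/4, Q=-51/4) ⇒ BHIKM; edges |BI|=13/8, |HKM|=17/8
  updated: d(BHIKM,JN)=21/8
6. join BHIKM+JN (d=21/8) ⇒ BHIJKMN; edges |BHIKM|=21/16, |JN|=21/16
final tree: (((B:6,I:-2):13/8,((H:7/10,M:3/10):23/4,K:31/4):17/8):21/16,(J:11/4,N:21/4):21/16)
total length: 263/8

J,N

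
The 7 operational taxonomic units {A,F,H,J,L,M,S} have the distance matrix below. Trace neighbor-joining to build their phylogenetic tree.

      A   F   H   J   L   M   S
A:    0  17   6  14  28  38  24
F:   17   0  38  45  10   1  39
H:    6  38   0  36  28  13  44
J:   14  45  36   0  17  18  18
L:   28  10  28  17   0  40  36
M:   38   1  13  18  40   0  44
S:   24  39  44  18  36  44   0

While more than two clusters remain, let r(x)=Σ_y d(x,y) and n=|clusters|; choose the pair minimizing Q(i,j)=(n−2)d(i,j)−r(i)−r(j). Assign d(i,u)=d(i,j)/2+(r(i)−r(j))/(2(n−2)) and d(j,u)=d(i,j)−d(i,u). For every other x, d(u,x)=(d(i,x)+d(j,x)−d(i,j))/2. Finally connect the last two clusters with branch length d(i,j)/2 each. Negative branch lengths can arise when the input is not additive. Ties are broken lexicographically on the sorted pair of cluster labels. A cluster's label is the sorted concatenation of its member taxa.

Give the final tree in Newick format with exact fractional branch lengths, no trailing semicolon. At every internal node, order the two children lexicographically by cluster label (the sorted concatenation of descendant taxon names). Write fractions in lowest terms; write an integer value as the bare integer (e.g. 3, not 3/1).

step 1: merge (F,M) at d=1, Q=-299; branch lengths F→1/10, M→9/10; new cluster FM
  updated: d(A,FM)=27, d(FM,H)=25, d(FM,J)=31, d(FM,L)=49/2, d(FM,S)=41
step 2: merge (A,H) at d=6, Q=-214; branch lengths A→-2, H→8; new cluster AH
  updated: d(AH,FM)=23, d(AH,J)=22, d(AH,L)=25, d(AH,S)=31
step 3: merge (J,S) at d=18, Q=-160; branch lengths J→8/3, S→46/3; new cluster JS
  updated: d(AH,JS)=35/2, d(FM,JS)=27, d(JS,L)=35/2
step 4: merge (AH,FM) at d=23, Q=-94; branch lengths AH→37/4, FM→55/4; new cluster AFHM
  updated: d(AFHM,JS)=43/4, d(AFHM,L)=53/4
step 5: merge (AFHM,JS) at d=43/4, Q=-83/2; branch lengths AFHM→13/4, JS→15/2; new cluster AFHJMS
  updated: d(AFHJMS,L)=10
step 6: merge (AFHJMS,L) at d=10; branch lengths AFHJMS→5, L→5; new cluster AFHJLMS
final tree: ((((A:-2,H:8):37/4,(F:1/10,M:9/10):55/4):13/4,(J:8/3,S:46/3):15/2):5,L:5)
total length: 275/4

((((A:-2,H:8):37/4,(F:1/10,M:9/10):55/4):13/4,(J:8/3,S:46/3):15/2):5,L:5)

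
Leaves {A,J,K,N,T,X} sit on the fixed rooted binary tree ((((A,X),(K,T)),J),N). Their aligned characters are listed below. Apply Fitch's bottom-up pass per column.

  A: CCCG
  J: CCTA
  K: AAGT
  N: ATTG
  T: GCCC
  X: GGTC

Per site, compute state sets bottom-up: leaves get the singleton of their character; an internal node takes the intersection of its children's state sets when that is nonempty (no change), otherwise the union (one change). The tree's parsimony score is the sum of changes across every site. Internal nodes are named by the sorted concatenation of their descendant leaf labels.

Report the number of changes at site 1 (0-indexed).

3

[col 0] AX: children A:{C}, X:{G} ∪→ {C,G}; cost 1
[col 0] KT: children K:{A}, T:{G} ∪→ {A,G}; cost 1
[col 0] AKTX: children AX:{C,G}, KT:{A,G} ∩→ {G}; cost 0
[col 0] AJKTX: children AKTX:{G}, J:{C} ∪→ {C,G}; cost 1
[col 0] AJKNTX: children AJKTX:{C,G}, N:{A} ∪→ {A,C,G}; cost 1
[col 1] AX: children A:{C}, X:{G} ∪→ {C,G}; cost 1
[col 1] KT: children K:{A}, T:{C} ∪→ {A,C}; cost 1
[col 1] AKTX: children AX:{C,G}, KT:{A,C} ∩→ {C}; cost 0
[col 1] AJKTX: children AKTX:{C}, J:{C} ∩→ {C}; cost 0
[col 1] AJKNTX: children AJKTX:{C}, N:{T} ∪→ {C,T}; cost 1
[col 2] AX: children A:{C}, X:{T} ∪→ {C,T}; cost 1
[col 2] KT: children K:{G}, T:{C} ∪→ {C,G}; cost 1
[col 2] AKTX: children AX:{C,T}, KT:{C,G} ∩→ {C}; cost 0
[col 2] AJKTX: children AKTX:{C}, J:{T} ∪→ {C,T}; cost 1
[col 2] AJKNTX: children AJKTX:{C,T}, N:{T} ∩→ {T}; cost 0
[col 3] AX: children A:{G}, X:{C} ∪→ {C,G}; cost 1
[col 3] KT: children K:{T}, T:{C} ∪→ {C,T}; cost 1
[col 3] AKTX: children AX:{C,G}, KT:{C,T} ∩→ {C}; cost 0
[col 3] AJKTX: children AKTX:{C}, J:{A} ∪→ {A,C}; cost 1
[col 3] AJKNTX: children AJKTX:{A,C}, N:{G} ∪→ {A,C,G}; cost 1
per-site changes: [4, 3, 3, 4]; total = 14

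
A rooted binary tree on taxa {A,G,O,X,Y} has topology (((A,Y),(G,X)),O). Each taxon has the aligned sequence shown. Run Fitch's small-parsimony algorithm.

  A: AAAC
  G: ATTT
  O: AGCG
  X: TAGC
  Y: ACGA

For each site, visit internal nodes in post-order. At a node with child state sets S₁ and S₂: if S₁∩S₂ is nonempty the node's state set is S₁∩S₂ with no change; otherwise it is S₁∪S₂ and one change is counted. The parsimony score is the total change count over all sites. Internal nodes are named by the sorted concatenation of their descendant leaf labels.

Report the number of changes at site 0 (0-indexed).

[col 0] AY: children A:{A}, Y:{A} ∩→ {A}; cost 0
[col 0] GX: children G:{A}, X:{T} ∪→ {A,T}; cost 1
[col 0] AGXY: children AY:{A}, GX:{A,T} ∩→ {A}; cost 0
[col 0] AGOXY: children AGXY:{A}, O:{A} ∩→ {A}; cost 0
[col 1] AY: children A:{A}, Y:{C} ∪→ {A,C}; cost 1
[col 1] GX: children G:{T}, X:{A} ∪→ {A,T}; cost 1
[col 1] AGXY: children AY:{A,C}, GX:{A,T} ∩→ {A}; cost 0
[col 1] AGOXY: children AGXY:{A}, O:{G} ∪→ {A,G}; cost 1
[col 2] AY: children A:{A}, Y:{G} ∪→ {A,G}; cost 1
[col 2] GX: children G:{T}, X:{G} ∪→ {G,T}; cost 1
[col 2] AGXY: children AY:{A,G}, GX:{G,T} ∩→ {G}; cost 0
[col 2] AGOXY: children AGXY:{G}, O:{C} ∪→ {C,G}; cost 1
[col 3] AY: children A:{C}, Y:{A} ∪→ {A,C}; cost 1
[col 3] GX: children G:{T}, X:{C} ∪→ {C,T}; cost 1
[col 3] AGXY: children AY:{A,C}, GX:{C,T} ∩→ {C}; cost 0
[col 3] AGOXY: children AGXY:{C}, O:{G} ∪→ {C,G}; cost 1
per-site changes: [1, 3, 3, 3]; total = 10

1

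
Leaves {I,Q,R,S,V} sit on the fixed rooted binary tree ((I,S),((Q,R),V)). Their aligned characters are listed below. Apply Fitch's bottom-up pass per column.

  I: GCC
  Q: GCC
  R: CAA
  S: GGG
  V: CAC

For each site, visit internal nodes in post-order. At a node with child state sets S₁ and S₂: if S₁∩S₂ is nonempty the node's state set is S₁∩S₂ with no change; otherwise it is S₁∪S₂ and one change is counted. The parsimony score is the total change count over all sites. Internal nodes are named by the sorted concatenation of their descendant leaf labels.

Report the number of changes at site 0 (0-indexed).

site 0, node IS: I={G} ∩ S={G} → {G} (+0)
site 0, node QR: Q={G} ∪ R={C} → {C,G} (+1)
site 0, node QRV: QR={C,G} ∩ V={C} → {C} (+0)
site 0, node IQRSV: IS={G} ∪ QRV={C} → {C,G} (+1)
site 1, node IS: I={C} ∪ S={G} → {C,G} (+1)
site 1, node QR: Q={C} ∪ R={A} → {A,C} (+1)
site 1, node QRV: QR={A,C} ∩ V={A} → {A} (+0)
site 1, node IQRSV: IS={C,G} ∪ QRV={A} → {A,C,G} (+1)
site 2, node IS: I={C} ∪ S={G} → {C,G} (+1)
site 2, node QR: Q={C} ∪ R={A} → {A,C} (+1)
site 2, node QRV: QR={A,C} ∩ V={C} → {C} (+0)
site 2, node IQRSV: IS={C,G} ∩ QRV={C} → {C} (+0)
per-site changes: [2, 3, 2]; total = 7

2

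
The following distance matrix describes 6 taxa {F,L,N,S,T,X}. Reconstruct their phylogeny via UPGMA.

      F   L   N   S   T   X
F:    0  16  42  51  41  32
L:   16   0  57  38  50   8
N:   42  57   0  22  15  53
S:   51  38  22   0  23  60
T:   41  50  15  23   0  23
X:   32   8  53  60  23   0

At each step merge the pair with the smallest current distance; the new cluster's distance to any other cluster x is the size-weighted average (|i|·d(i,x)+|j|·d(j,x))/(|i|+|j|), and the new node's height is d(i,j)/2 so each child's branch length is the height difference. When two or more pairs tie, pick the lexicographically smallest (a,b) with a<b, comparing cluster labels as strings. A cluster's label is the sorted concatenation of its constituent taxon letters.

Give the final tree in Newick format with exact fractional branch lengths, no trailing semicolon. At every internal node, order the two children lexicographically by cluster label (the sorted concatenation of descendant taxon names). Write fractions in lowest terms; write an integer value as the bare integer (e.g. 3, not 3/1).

((F:12,(L:4,X:4):8):199/18,((N:15/2,T:15/2):15/4,S:45/4):425/36)

step 1: merge (L,X) at d=8; branch lengths L→4, X→4; new cluster LX
  updated: d(F,LX)=24, d(LX,N)=55, d(LX,S)=49, d(LX,T)=73/2
step 2: merge (N,T) at d=15; branch lengths N→15/2, T→15/2; new cluster NT
  updated: d(F,NT)=83/2, d(LX,NT)=183/4, d(NT,S)=45/2
step 3: merge (NT,S) at d=45/2; branch lengths NT→15/4, S→45/4; new cluster NST
  updated: d(F,NST)=134/3, d(LX,NST)=281/6
step 4: merge (F,LX) at d=24; branch lengths F→12, LX→8; new cluster FLX
  updated: d(FLX,NST)=415/9
step 5: merge (FLX,NST) at d=415/9; branch lengths FLX→199/18, NST→425/36; new cluster FLNSTX
final tree: ((F:12,(L:4,X:4):8):199/18,((N:15/2,T:15/2):15/4,S:45/4):425/36)
total length: 2911/36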